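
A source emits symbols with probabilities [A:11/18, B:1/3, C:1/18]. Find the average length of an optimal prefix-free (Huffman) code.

Huffman tree construction:
Combine smallest probabilities repeatedly
Resulting codes:
  A: 1 (length 1)
  B: 01 (length 2)
  C: 00 (length 2)
Average length = Σ p(s) × length(s) = 1.3889 bits


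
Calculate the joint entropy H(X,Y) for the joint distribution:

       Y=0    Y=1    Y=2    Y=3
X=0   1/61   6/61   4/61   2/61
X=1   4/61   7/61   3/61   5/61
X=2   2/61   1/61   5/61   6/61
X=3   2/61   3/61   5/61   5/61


H(X,Y) = -Σ p(x,y) log₂ p(x,y)
  p(0,0)=1/61: -0.0164 × log₂(0.0164) = 0.0972
  p(0,1)=6/61: -0.0984 × log₂(0.0984) = 0.3291
  p(0,2)=4/61: -0.0656 × log₂(0.0656) = 0.2578
  p(0,3)=2/61: -0.0328 × log₂(0.0328) = 0.1617
  p(1,0)=4/61: -0.0656 × log₂(0.0656) = 0.2578
  p(1,1)=7/61: -0.1148 × log₂(0.1148) = 0.3584
  p(1,2)=3/61: -0.0492 × log₂(0.0492) = 0.2137
  p(1,3)=5/61: -0.0820 × log₂(0.0820) = 0.2958
  p(2,0)=2/61: -0.0328 × log₂(0.0328) = 0.1617
  p(2,1)=1/61: -0.0164 × log₂(0.0164) = 0.0972
  p(2,2)=5/61: -0.0820 × log₂(0.0820) = 0.2958
  p(2,3)=6/61: -0.0984 × log₂(0.0984) = 0.3291
  p(3,0)=2/61: -0.0328 × log₂(0.0328) = 0.1617
  p(3,1)=3/61: -0.0492 × log₂(0.0492) = 0.2137
  p(3,2)=5/61: -0.0820 × log₂(0.0820) = 0.2958
  p(3,3)=5/61: -0.0820 × log₂(0.0820) = 0.2958
H(X,Y) = 3.8222 bits


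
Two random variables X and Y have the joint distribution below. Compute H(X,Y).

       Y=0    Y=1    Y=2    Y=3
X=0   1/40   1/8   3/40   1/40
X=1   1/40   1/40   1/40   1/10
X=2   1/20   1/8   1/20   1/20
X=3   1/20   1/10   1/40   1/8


H(X,Y) = -Σ p(x,y) log₂ p(x,y)
  p(0,0)=1/40: -0.0250 × log₂(0.0250) = 0.1330
  p(0,1)=1/8: -0.1250 × log₂(0.1250) = 0.3750
  p(0,2)=3/40: -0.0750 × log₂(0.0750) = 0.2803
  p(0,3)=1/40: -0.0250 × log₂(0.0250) = 0.1330
  p(1,0)=1/40: -0.0250 × log₂(0.0250) = 0.1330
  p(1,1)=1/40: -0.0250 × log₂(0.0250) = 0.1330
  p(1,2)=1/40: -0.0250 × log₂(0.0250) = 0.1330
  p(1,3)=1/10: -0.1000 × log₂(0.1000) = 0.3322
  p(2,0)=1/20: -0.0500 × log₂(0.0500) = 0.2161
  p(2,1)=1/8: -0.1250 × log₂(0.1250) = 0.3750
  p(2,2)=1/20: -0.0500 × log₂(0.0500) = 0.2161
  p(2,3)=1/20: -0.0500 × log₂(0.0500) = 0.2161
  p(3,0)=1/20: -0.0500 × log₂(0.0500) = 0.2161
  p(3,1)=1/10: -0.1000 × log₂(0.1000) = 0.3322
  p(3,2)=1/40: -0.0250 × log₂(0.0250) = 0.1330
  p(3,3)=1/8: -0.1250 × log₂(0.1250) = 0.3750
H(X,Y) = 3.7323 bits


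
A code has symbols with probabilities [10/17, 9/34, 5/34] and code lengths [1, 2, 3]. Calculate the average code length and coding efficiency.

Average length L = Σ p_i × l_i = 1.5588 bits
Entropy H = 1.3646 bits
Efficiency η = H/L × 100% = 87.54%


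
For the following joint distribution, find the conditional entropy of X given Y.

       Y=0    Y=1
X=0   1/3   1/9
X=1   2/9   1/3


H(X|Y) = Σ_y p(y) H(X|Y=y)
  p(Y=0) = 5/9, H(X|Y=0) = 0.9710
  p(Y=1) = 4/9, H(X|Y=1) = 0.8113
H(X|Y) = 0.5556×0.9710 + 0.4444×0.8113 = 0.9000 bits


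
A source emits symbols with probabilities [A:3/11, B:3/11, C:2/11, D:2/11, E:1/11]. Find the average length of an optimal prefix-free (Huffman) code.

Huffman tree construction:
Combine smallest probabilities repeatedly
Resulting codes:
  A: 01 (length 2)
  B: 10 (length 2)
  C: 111 (length 3)
  D: 00 (length 2)
  E: 110 (length 3)
Average length = Σ p(s) × length(s) = 2.2727 bits


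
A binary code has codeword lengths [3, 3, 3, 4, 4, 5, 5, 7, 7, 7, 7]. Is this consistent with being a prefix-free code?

Kraft inequality: Σ 2^(-l_i) ≤ 1 for prefix-free code
Calculating: 2^(-3) + 2^(-3) + 2^(-3) + 2^(-4) + 2^(-4) + 2^(-5) + 2^(-5) + 2^(-7) + 2^(-7) + 2^(-7) + 2^(-7)
= 0.125 + 0.125 + 0.125 + 0.0625 + 0.0625 + 0.03125 + 0.03125 + 0.0078125 + 0.0078125 + 0.0078125 + 0.0078125
= 0.5938
Since 0.5938 ≤ 1, prefix-free code exists


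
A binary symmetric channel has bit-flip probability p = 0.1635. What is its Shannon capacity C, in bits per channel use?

For BSC with error probability p:
C = 1 - H(p) where H(p) is binary entropy
H(0.1635) = -0.1635 × log₂(0.1635) - 0.8365 × log₂(0.8365)
H(p) = 0.6426
C = 1 - 0.6426 = 0.3574 bits/use


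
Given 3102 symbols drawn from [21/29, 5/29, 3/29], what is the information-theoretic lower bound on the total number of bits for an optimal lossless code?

Entropy H = 1.1130 bits/symbol
Minimum bits = H × n = 1.1130 × 3102
= 3452.66 bits


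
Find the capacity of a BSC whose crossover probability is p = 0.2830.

For BSC with error probability p:
C = 1 - H(p) where H(p) is binary entropy
H(0.2830) = -0.2830 × log₂(0.2830) - 0.7170 × log₂(0.7170)
H(p) = 0.8595
C = 1 - 0.8595 = 0.1405 bits/use


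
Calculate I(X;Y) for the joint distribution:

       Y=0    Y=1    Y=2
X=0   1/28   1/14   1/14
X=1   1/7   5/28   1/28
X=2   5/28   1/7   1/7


H(X) = 1.4883, H(Y) = 1.5601, H(X,Y) = 2.9781
I(X;Y) = H(X) + H(Y) - H(X,Y) = 0.0702 bits


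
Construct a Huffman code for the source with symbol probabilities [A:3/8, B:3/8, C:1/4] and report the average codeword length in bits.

Huffman tree construction:
Combine smallest probabilities repeatedly
Resulting codes:
  A: 11 (length 2)
  B: 0 (length 1)
  C: 10 (length 2)
Average length = Σ p(s) × length(s) = 1.6250 bits


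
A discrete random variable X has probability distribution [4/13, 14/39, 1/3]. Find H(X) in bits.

H(X) = -Σ p(x) log₂ p(x)
  -4/13 × log₂(4/13) = 0.5232
  -14/39 × log₂(14/39) = 0.5306
  -1/3 × log₂(1/3) = 0.5283
H(X) = 1.5821 bits


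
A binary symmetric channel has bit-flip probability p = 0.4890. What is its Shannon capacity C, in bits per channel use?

For BSC with error probability p:
C = 1 - H(p) where H(p) is binary entropy
H(0.4890) = -0.4890 × log₂(0.4890) - 0.5110 × log₂(0.5110)
H(p) = 0.9997
C = 1 - 0.9997 = 0.0003 bits/use


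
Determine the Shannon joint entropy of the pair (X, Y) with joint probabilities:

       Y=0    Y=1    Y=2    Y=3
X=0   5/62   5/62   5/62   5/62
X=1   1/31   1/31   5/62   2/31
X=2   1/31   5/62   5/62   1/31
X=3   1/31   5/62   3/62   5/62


H(X,Y) = -Σ p(x,y) log₂ p(x,y)
  p(0,0)=5/62: -0.0806 × log₂(0.0806) = 0.2929
  p(0,1)=5/62: -0.0806 × log₂(0.0806) = 0.2929
  p(0,2)=5/62: -0.0806 × log₂(0.0806) = 0.2929
  p(0,3)=5/62: -0.0806 × log₂(0.0806) = 0.2929
  p(1,0)=1/31: -0.0323 × log₂(0.0323) = 0.1598
  p(1,1)=1/31: -0.0323 × log₂(0.0323) = 0.1598
  p(1,2)=5/62: -0.0806 × log₂(0.0806) = 0.2929
  p(1,3)=2/31: -0.0645 × log₂(0.0645) = 0.2551
  p(2,0)=1/31: -0.0323 × log₂(0.0323) = 0.1598
  p(2,1)=5/62: -0.0806 × log₂(0.0806) = 0.2929
  p(2,2)=5/62: -0.0806 × log₂(0.0806) = 0.2929
  p(2,3)=1/31: -0.0323 × log₂(0.0323) = 0.1598
  p(3,0)=1/31: -0.0323 × log₂(0.0323) = 0.1598
  p(3,1)=5/62: -0.0806 × log₂(0.0806) = 0.2929
  p(3,2)=3/62: -0.0484 × log₂(0.0484) = 0.2114
  p(3,3)=5/62: -0.0806 × log₂(0.0806) = 0.2929
H(X,Y) = 3.9019 bits


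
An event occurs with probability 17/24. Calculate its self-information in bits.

Information content I(x) = -log₂(p(x))
I = -log₂(17/24) = -log₂(0.7083)
I = 0.4975 bits


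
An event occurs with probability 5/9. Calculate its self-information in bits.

Information content I(x) = -log₂(p(x))
I = -log₂(5/9) = -log₂(0.5556)
I = 0.8480 bits


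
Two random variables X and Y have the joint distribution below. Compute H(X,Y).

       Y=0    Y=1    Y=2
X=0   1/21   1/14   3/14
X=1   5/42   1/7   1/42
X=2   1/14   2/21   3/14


H(X,Y) = -Σ p(x,y) log₂ p(x,y)
  p(0,0)=1/21: -0.0476 × log₂(0.0476) = 0.2092
  p(0,1)=1/14: -0.0714 × log₂(0.0714) = 0.2720
  p(0,2)=3/14: -0.2143 × log₂(0.2143) = 0.4762
  p(1,0)=5/42: -0.1190 × log₂(0.1190) = 0.3655
  p(1,1)=1/7: -0.1429 × log₂(0.1429) = 0.4011
  p(1,2)=1/42: -0.0238 × log₂(0.0238) = 0.1284
  p(2,0)=1/14: -0.0714 × log₂(0.0714) = 0.2720
  p(2,1)=2/21: -0.0952 × log₂(0.0952) = 0.3231
  p(2,2)=3/14: -0.2143 × log₂(0.2143) = 0.4762
H(X,Y) = 2.9236 bits


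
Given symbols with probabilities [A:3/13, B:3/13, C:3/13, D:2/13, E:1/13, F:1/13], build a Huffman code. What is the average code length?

Huffman tree construction:
Combine smallest probabilities repeatedly
Resulting codes:
  A: 00 (length 2)
  B: 01 (length 2)
  C: 10 (length 2)
  D: 110 (length 3)
  E: 1110 (length 4)
  F: 1111 (length 4)
Average length = Σ p(s) × length(s) = 2.4615 bits


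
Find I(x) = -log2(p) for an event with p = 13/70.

Information content I(x) = -log₂(p(x))
I = -log₂(13/70) = -log₂(0.1857)
I = 2.4288 bits


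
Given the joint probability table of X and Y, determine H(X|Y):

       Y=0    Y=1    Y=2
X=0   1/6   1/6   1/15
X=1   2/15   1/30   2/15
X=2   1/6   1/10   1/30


H(X|Y) = Σ_y p(y) H(X|Y=y)
  p(Y=0) = 7/15, H(X|Y=0) = 1.5774
  p(Y=1) = 3/10, H(X|Y=1) = 1.3516
  p(Y=2) = 7/30, H(X|Y=2) = 1.3788
H(X|Y) = 0.4667×1.5774 + 0.3000×1.3516 + 0.2333×1.3788 = 1.4633 bits


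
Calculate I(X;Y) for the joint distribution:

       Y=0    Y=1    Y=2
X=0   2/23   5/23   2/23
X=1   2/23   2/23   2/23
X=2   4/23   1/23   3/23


H(X) = 1.5653, H(Y) = 1.5822, H(X,Y) = 3.0295
I(X;Y) = H(X) + H(Y) - H(X,Y) = 0.1181 bits


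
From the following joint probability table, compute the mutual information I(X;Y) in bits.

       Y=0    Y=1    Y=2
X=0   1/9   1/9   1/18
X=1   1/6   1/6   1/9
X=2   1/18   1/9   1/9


H(X) = 1.5466, H(Y) = 1.5715, H(X,Y) = 3.0860
I(X;Y) = H(X) + H(Y) - H(X,Y) = 0.0321 bits


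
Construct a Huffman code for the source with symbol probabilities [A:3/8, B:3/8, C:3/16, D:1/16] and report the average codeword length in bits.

Huffman tree construction:
Combine smallest probabilities repeatedly
Resulting codes:
  A: 11 (length 2)
  B: 0 (length 1)
  C: 101 (length 3)
  D: 100 (length 3)
Average length = Σ p(s) × length(s) = 1.8750 bits


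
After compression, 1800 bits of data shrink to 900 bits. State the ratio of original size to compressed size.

Compression ratio = Original / Compressed
= 1800 / 900 = 2.00:1


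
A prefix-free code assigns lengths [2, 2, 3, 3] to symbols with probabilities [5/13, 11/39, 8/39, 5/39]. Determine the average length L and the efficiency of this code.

Average length L = Σ p_i × l_i = 2.3333 bits
Entropy H = 1.8939 bits
Efficiency η = H/L × 100% = 81.17%


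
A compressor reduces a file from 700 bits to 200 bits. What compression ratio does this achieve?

Compression ratio = Original / Compressed
= 700 / 200 = 3.50:1


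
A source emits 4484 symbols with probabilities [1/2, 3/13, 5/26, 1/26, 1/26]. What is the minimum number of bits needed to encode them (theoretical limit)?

Entropy H = 1.8072 bits/symbol
Minimum bits = H × n = 1.8072 × 4484
= 8103.33 bits


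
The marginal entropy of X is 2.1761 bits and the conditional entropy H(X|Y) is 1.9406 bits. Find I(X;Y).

I(X;Y) = H(X) - H(X|Y)
I(X;Y) = 2.1761 - 1.9406 = 0.2355 bits


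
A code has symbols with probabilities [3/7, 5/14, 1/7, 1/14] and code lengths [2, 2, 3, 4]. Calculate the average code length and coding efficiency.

Average length L = Σ p_i × l_i = 2.2857 bits
Entropy H = 1.7274 bits
Efficiency η = H/L × 100% = 75.57%


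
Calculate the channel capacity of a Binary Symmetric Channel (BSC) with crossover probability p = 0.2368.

For BSC with error probability p:
C = 1 - H(p) where H(p) is binary entropy
H(0.2368) = -0.2368 × log₂(0.2368) - 0.7632 × log₂(0.7632)
H(p) = 0.7897
C = 1 - 0.7897 = 0.2103 bits/use


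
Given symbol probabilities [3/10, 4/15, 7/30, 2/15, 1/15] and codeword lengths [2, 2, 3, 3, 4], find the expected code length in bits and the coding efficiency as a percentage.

Average length L = Σ p_i × l_i = 2.5000 bits
Entropy H = 2.1675 bits
Efficiency η = H/L × 100% = 86.70%


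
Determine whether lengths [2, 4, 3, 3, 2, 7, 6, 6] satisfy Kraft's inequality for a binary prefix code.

Kraft inequality: Σ 2^(-l_i) ≤ 1 for prefix-free code
Calculating: 2^(-2) + 2^(-4) + 2^(-3) + 2^(-3) + 2^(-2) + 2^(-7) + 2^(-6) + 2^(-6)
= 0.25 + 0.0625 + 0.125 + 0.125 + 0.25 + 0.0078125 + 0.015625 + 0.015625
= 0.8516
Since 0.8516 ≤ 1, prefix-free code exists


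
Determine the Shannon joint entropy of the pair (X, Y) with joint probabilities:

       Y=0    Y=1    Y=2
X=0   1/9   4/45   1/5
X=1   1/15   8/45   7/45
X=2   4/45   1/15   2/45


H(X,Y) = -Σ p(x,y) log₂ p(x,y)
  p(0,0)=1/9: -0.1111 × log₂(0.1111) = 0.3522
  p(0,1)=4/45: -0.0889 × log₂(0.0889) = 0.3104
  p(0,2)=1/5: -0.2000 × log₂(0.2000) = 0.4644
  p(1,0)=1/15: -0.0667 × log₂(0.0667) = 0.2605
  p(1,1)=8/45: -0.1778 × log₂(0.1778) = 0.4430
  p(1,2)=7/45: -0.1556 × log₂(0.1556) = 0.4176
  p(2,0)=4/45: -0.0889 × log₂(0.0889) = 0.3104
  p(2,1)=1/15: -0.0667 × log₂(0.0667) = 0.2605
  p(2,2)=2/45: -0.0444 × log₂(0.0444) = 0.1996
H(X,Y) = 3.0185 bits


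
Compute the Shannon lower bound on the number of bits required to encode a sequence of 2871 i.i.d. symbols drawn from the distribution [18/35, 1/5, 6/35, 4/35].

Entropy H = 1.7516 bits/symbol
Minimum bits = H × n = 1.7516 × 2871
= 5028.76 bits


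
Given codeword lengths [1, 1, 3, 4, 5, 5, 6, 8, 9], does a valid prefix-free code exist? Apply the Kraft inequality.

Kraft inequality: Σ 2^(-l_i) ≤ 1 for prefix-free code
Calculating: 2^(-1) + 2^(-1) + 2^(-3) + 2^(-4) + 2^(-5) + 2^(-5) + 2^(-6) + 2^(-8) + 2^(-9)
= 0.5 + 0.5 + 0.125 + 0.0625 + 0.03125 + 0.03125 + 0.015625 + 0.00390625 + 0.001953125
= 1.2715
Since 1.2715 > 1, prefix-free code does not exist


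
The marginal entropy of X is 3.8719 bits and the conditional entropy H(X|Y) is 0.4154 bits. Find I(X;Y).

I(X;Y) = H(X) - H(X|Y)
I(X;Y) = 3.8719 - 0.4154 = 3.4565 bits


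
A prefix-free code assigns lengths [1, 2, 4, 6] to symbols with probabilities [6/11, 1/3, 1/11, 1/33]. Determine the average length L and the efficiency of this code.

Average length L = Σ p_i × l_i = 1.7576 bits
Entropy H = 1.4727 bits
Efficiency η = H/L × 100% = 83.79%


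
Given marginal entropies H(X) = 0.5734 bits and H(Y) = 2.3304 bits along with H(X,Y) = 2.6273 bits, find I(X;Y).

I(X;Y) = H(X) + H(Y) - H(X,Y)
I(X;Y) = 0.5734 + 2.3304 - 2.6273 = 0.2765 bits


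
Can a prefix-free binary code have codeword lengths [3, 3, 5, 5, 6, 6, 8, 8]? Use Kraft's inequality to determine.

Kraft inequality: Σ 2^(-l_i) ≤ 1 for prefix-free code
Calculating: 2^(-3) + 2^(-3) + 2^(-5) + 2^(-5) + 2^(-6) + 2^(-6) + 2^(-8) + 2^(-8)
= 0.125 + 0.125 + 0.03125 + 0.03125 + 0.015625 + 0.015625 + 0.00390625 + 0.00390625
= 0.3516
Since 0.3516 ≤ 1, prefix-free code exists


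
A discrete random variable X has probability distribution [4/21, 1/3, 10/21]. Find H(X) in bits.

H(X) = -Σ p(x) log₂ p(x)
  -4/21 × log₂(4/21) = 0.4557
  -1/3 × log₂(1/3) = 0.5283
  -10/21 × log₂(10/21) = 0.5097
H(X) = 1.4937 bits


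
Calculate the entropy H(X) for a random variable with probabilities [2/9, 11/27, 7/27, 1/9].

H(X) = -Σ p(x) log₂ p(x)
  -2/9 × log₂(2/9) = 0.4822
  -11/27 × log₂(11/27) = 0.5278
  -7/27 × log₂(7/27) = 0.5049
  -1/9 × log₂(1/9) = 0.3522
H(X) = 1.8671 bits


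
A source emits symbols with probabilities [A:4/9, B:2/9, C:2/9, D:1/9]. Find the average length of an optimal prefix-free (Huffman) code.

Huffman tree construction:
Combine smallest probabilities repeatedly
Resulting codes:
  A: 0 (length 1)
  B: 111 (length 3)
  C: 10 (length 2)
  D: 110 (length 3)
Average length = Σ p(s) × length(s) = 1.8889 bits


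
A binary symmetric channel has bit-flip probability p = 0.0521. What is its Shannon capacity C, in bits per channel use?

For BSC with error probability p:
C = 1 - H(p) where H(p) is binary entropy
H(0.0521) = -0.0521 × log₂(0.0521) - 0.9479 × log₂(0.9479)
H(p) = 0.2953
C = 1 - 0.2953 = 0.7047 bits/use


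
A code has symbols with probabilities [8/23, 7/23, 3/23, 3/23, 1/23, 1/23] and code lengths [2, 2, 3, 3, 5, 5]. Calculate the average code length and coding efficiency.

Average length L = Σ p_i × l_i = 2.5217 bits
Entropy H = 2.2122 bits
Efficiency η = H/L × 100% = 87.73%


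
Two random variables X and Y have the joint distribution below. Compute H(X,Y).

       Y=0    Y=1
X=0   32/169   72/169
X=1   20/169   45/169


H(X,Y) = -Σ p(x,y) log₂ p(x,y)
  p(0,0)=32/169: -0.1893 × log₂(0.1893) = 0.4546
  p(0,1)=72/169: -0.4260 × log₂(0.4260) = 0.5244
  p(1,0)=20/169: -0.1183 × log₂(0.1183) = 0.3644
  p(1,1)=45/169: -0.2663 × log₂(0.2663) = 0.5083
H(X,Y) = 1.8517 bits


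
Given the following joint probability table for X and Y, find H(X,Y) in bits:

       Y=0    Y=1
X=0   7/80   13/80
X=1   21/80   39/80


H(X,Y) = -Σ p(x,y) log₂ p(x,y)
  p(0,0)=7/80: -0.0875 × log₂(0.0875) = 0.3075
  p(0,1)=13/80: -0.1625 × log₂(0.1625) = 0.4260
  p(1,0)=21/80: -0.2625 × log₂(0.2625) = 0.5065
  p(1,1)=39/80: -0.4875 × log₂(0.4875) = 0.5053
H(X,Y) = 1.7453 bits


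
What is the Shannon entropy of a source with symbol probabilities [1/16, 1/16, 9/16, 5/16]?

H(X) = -Σ p(x) log₂ p(x)
  -1/16 × log₂(1/16) = 0.2500
  -1/16 × log₂(1/16) = 0.2500
  -9/16 × log₂(9/16) = 0.4669
  -5/16 × log₂(5/16) = 0.5244
H(X) = 1.4913 bits


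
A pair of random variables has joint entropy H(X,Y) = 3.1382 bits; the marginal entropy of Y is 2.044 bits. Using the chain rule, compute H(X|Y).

Chain rule: H(X,Y) = H(X|Y) + H(Y)
H(X|Y) = H(X,Y) - H(Y) = 3.1382 - 2.044 = 1.0942 bits


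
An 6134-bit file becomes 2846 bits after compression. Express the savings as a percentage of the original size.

Space savings = (1 - Compressed/Original) × 100%
= (1 - 2846/6134) × 100%
= 53.60%


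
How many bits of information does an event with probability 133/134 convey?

Information content I(x) = -log₂(p(x))
I = -log₂(133/134) = -log₂(0.9925)
I = 0.0108 bits


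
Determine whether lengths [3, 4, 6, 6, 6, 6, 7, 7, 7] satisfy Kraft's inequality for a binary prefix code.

Kraft inequality: Σ 2^(-l_i) ≤ 1 for prefix-free code
Calculating: 2^(-3) + 2^(-4) + 2^(-6) + 2^(-6) + 2^(-6) + 2^(-6) + 2^(-7) + 2^(-7) + 2^(-7)
= 0.125 + 0.0625 + 0.015625 + 0.015625 + 0.015625 + 0.015625 + 0.0078125 + 0.0078125 + 0.0078125
= 0.2734
Since 0.2734 ≤ 1, prefix-free code exists


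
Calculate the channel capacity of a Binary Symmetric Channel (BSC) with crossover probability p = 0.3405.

For BSC with error probability p:
C = 1 - H(p) where H(p) is binary entropy
H(0.3405) = -0.3405 × log₂(0.3405) - 0.6595 × log₂(0.6595)
H(p) = 0.9253
C = 1 - 0.9253 = 0.0747 bits/use


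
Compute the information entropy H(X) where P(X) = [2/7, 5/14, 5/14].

H(X) = -Σ p(x) log₂ p(x)
  -2/7 × log₂(2/7) = 0.5164
  -5/14 × log₂(5/14) = 0.5305
  -5/14 × log₂(5/14) = 0.5305
H(X) = 1.5774 bits


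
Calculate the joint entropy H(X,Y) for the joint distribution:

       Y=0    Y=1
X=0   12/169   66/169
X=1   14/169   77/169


H(X,Y) = -Σ p(x,y) log₂ p(x,y)
  p(0,0)=12/169: -0.0710 × log₂(0.0710) = 0.2710
  p(0,1)=66/169: -0.3905 × log₂(0.3905) = 0.5298
  p(1,0)=14/169: -0.0828 × log₂(0.0828) = 0.2977
  p(1,1)=77/169: -0.4556 × log₂(0.4556) = 0.5167
H(X,Y) = 1.6151 bits


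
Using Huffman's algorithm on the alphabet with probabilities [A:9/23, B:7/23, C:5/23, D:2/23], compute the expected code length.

Huffman tree construction:
Combine smallest probabilities repeatedly
Resulting codes:
  A: 0 (length 1)
  B: 10 (length 2)
  C: 111 (length 3)
  D: 110 (length 3)
Average length = Σ p(s) × length(s) = 1.9130 bits


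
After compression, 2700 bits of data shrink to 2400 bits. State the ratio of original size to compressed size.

Compression ratio = Original / Compressed
= 2700 / 2400 = 1.12:1


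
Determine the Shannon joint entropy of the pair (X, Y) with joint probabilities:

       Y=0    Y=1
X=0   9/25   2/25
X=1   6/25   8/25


H(X,Y) = -Σ p(x,y) log₂ p(x,y)
  p(0,0)=9/25: -0.3600 × log₂(0.3600) = 0.5306
  p(0,1)=2/25: -0.0800 × log₂(0.0800) = 0.2915
  p(1,0)=6/25: -0.2400 × log₂(0.2400) = 0.4941
  p(1,1)=8/25: -0.3200 × log₂(0.3200) = 0.5260
H(X,Y) = 1.8423 bits


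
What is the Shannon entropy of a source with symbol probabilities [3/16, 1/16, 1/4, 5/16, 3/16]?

H(X) = -Σ p(x) log₂ p(x)
  -3/16 × log₂(3/16) = 0.4528
  -1/16 × log₂(1/16) = 0.2500
  -1/4 × log₂(1/4) = 0.5000
  -5/16 × log₂(5/16) = 0.5244
  -3/16 × log₂(3/16) = 0.4528
H(X) = 2.1800 bits


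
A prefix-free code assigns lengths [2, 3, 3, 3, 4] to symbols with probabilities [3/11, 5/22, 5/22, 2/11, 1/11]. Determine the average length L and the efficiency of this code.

Average length L = Σ p_i × l_i = 2.8182 bits
Entropy H = 2.2445 bits
Efficiency η = H/L × 100% = 79.64%


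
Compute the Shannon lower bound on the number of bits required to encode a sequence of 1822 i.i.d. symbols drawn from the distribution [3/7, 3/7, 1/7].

Entropy H = 1.4488 bits/symbol
Minimum bits = H × n = 1.4488 × 1822
= 2639.74 bits


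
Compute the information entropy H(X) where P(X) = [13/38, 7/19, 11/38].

H(X) = -Σ p(x) log₂ p(x)
  -13/38 × log₂(13/38) = 0.5294
  -7/19 × log₂(7/19) = 0.5307
  -11/38 × log₂(11/38) = 0.5177
H(X) = 1.5779 bits


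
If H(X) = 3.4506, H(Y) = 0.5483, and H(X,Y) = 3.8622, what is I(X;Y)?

I(X;Y) = H(X) + H(Y) - H(X,Y)
I(X;Y) = 3.4506 + 0.5483 - 3.8622 = 0.1367 bits


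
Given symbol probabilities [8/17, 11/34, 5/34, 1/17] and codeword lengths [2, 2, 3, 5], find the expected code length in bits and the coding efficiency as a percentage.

Average length L = Σ p_i × l_i = 2.3235 bits
Entropy H = 1.6856 bits
Efficiency η = H/L × 100% = 72.54%


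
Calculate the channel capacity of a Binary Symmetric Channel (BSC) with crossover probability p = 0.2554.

For BSC with error probability p:
C = 1 - H(p) where H(p) is binary entropy
H(0.2554) = -0.2554 × log₂(0.2554) - 0.7446 × log₂(0.7446)
H(p) = 0.8197
C = 1 - 0.8197 = 0.1803 bits/use


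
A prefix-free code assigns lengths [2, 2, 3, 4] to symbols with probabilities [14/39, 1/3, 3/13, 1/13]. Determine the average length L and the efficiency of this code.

Average length L = Σ p_i × l_i = 2.3846 bits
Entropy H = 1.8317 bits
Efficiency η = H/L × 100% = 76.81%


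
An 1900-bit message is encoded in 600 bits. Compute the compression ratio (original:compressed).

Compression ratio = Original / Compressed
= 1900 / 600 = 3.17:1


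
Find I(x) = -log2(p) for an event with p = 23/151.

Information content I(x) = -log₂(p(x))
I = -log₂(23/151) = -log₂(0.1523)
I = 2.7148 bits


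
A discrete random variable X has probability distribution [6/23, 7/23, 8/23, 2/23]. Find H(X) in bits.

H(X) = -Σ p(x) log₂ p(x)
  -6/23 × log₂(6/23) = 0.5057
  -7/23 × log₂(7/23) = 0.5223
  -8/23 × log₂(8/23) = 0.5299
  -2/23 × log₂(2/23) = 0.3064
H(X) = 1.8644 bits


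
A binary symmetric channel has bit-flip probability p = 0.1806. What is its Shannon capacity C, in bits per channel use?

For BSC with error probability p:
C = 1 - H(p) where H(p) is binary entropy
H(0.1806) = -0.1806 × log₂(0.1806) - 0.8194 × log₂(0.8194)
H(p) = 0.6814
C = 1 - 0.6814 = 0.3186 bits/use


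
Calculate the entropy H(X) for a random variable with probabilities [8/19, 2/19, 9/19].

H(X) = -Σ p(x) log₂ p(x)
  -8/19 × log₂(8/19) = 0.5254
  -2/19 × log₂(2/19) = 0.3419
  -9/19 × log₂(9/19) = 0.5106
H(X) = 1.3780 bits


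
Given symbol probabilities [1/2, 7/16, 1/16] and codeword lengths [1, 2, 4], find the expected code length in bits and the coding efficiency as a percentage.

Average length L = Σ p_i × l_i = 1.6250 bits
Entropy H = 1.2718 bits
Efficiency η = H/L × 100% = 78.26%


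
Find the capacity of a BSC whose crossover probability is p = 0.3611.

For BSC with error probability p:
C = 1 - H(p) where H(p) is binary entropy
H(0.3611) = -0.3611 × log₂(0.3611) - 0.6389 × log₂(0.6389)
H(p) = 0.9436
C = 1 - 0.9436 = 0.0564 bits/use


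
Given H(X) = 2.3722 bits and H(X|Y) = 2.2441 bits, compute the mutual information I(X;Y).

I(X;Y) = H(X) - H(X|Y)
I(X;Y) = 2.3722 - 2.2441 = 0.1281 bits


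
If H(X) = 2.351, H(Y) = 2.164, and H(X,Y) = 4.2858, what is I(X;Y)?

I(X;Y) = H(X) + H(Y) - H(X,Y)
I(X;Y) = 2.351 + 2.164 - 4.2858 = 0.2292 bits


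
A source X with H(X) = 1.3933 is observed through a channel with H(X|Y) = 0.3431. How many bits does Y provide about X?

I(X;Y) = H(X) - H(X|Y)
I(X;Y) = 1.3933 - 0.3431 = 1.0502 bits


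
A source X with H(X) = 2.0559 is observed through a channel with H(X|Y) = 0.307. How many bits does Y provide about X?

I(X;Y) = H(X) - H(X|Y)
I(X;Y) = 2.0559 - 0.307 = 1.7489 bits


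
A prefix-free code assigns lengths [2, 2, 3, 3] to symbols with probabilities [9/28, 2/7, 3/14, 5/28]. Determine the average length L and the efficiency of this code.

Average length L = Σ p_i × l_i = 2.3929 bits
Entropy H = 1.9628 bits
Efficiency η = H/L × 100% = 82.03%


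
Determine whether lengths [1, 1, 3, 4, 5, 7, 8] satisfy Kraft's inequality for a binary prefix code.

Kraft inequality: Σ 2^(-l_i) ≤ 1 for prefix-free code
Calculating: 2^(-1) + 2^(-1) + 2^(-3) + 2^(-4) + 2^(-5) + 2^(-7) + 2^(-8)
= 0.5 + 0.5 + 0.125 + 0.0625 + 0.03125 + 0.0078125 + 0.00390625
= 1.2305
Since 1.2305 > 1, prefix-free code does not exist


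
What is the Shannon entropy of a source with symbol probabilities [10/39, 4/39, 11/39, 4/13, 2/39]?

H(X) = -Σ p(x) log₂ p(x)
  -10/39 × log₂(10/39) = 0.5035
  -4/39 × log₂(4/39) = 0.3370
  -11/39 × log₂(11/39) = 0.5150
  -4/13 × log₂(4/13) = 0.5232
  -2/39 × log₂(2/39) = 0.2198
H(X) = 2.0984 bits


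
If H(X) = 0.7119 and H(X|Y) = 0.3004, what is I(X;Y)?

I(X;Y) = H(X) - H(X|Y)
I(X;Y) = 0.7119 - 0.3004 = 0.4115 bits


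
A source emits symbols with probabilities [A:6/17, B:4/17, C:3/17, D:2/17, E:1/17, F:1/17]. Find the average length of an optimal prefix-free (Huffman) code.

Huffman tree construction:
Combine smallest probabilities repeatedly
Resulting codes:
  A: 11 (length 2)
  B: 01 (length 2)
  C: 00 (length 2)
  D: 100 (length 3)
  E: 1010 (length 4)
  F: 1011 (length 4)
Average length = Σ p(s) × length(s) = 2.3529 bits


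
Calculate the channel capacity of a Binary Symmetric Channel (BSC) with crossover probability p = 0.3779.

For BSC with error probability p:
C = 1 - H(p) where H(p) is binary entropy
H(0.3779) = -0.3779 × log₂(0.3779) - 0.6221 × log₂(0.6221)
H(p) = 0.9565
C = 1 - 0.9565 = 0.0435 bits/use


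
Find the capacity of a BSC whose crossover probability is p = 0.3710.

For BSC with error probability p:
C = 1 - H(p) where H(p) is binary entropy
H(0.3710) = -0.3710 × log₂(0.3710) - 0.6290 × log₂(0.6290)
H(p) = 0.9514
C = 1 - 0.9514 = 0.0486 bits/use


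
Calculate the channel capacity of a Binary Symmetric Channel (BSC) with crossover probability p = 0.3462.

For BSC with error probability p:
C = 1 - H(p) where H(p) is binary entropy
H(0.3462) = -0.3462 × log₂(0.3462) - 0.6538 × log₂(0.6538)
H(p) = 0.9306
C = 1 - 0.9306 = 0.0694 bits/use


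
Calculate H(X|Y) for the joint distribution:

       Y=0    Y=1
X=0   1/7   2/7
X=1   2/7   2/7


H(X|Y) = Σ_y p(y) H(X|Y=y)
  p(Y=0) = 3/7, H(X|Y=0) = 0.9183
  p(Y=1) = 4/7, H(X|Y=1) = 1.0000
H(X|Y) = 0.4286×0.9183 + 0.5714×1.0000 = 0.9650 bits


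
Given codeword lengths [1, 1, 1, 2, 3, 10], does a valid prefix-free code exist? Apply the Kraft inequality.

Kraft inequality: Σ 2^(-l_i) ≤ 1 for prefix-free code
Calculating: 2^(-1) + 2^(-1) + 2^(-1) + 2^(-2) + 2^(-3) + 2^(-10)
= 0.5 + 0.5 + 0.5 + 0.25 + 0.125 + 0.0009765625
= 1.8760
Since 1.8760 > 1, prefix-free code does not exist


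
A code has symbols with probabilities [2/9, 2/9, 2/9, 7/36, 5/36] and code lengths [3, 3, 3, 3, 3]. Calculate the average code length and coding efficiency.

Average length L = Σ p_i × l_i = 3.0000 bits
Entropy H = 2.3016 bits
Efficiency η = H/L × 100% = 76.72%


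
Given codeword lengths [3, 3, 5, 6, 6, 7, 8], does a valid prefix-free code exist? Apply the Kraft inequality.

Kraft inequality: Σ 2^(-l_i) ≤ 1 for prefix-free code
Calculating: 2^(-3) + 2^(-3) + 2^(-5) + 2^(-6) + 2^(-6) + 2^(-7) + 2^(-8)
= 0.125 + 0.125 + 0.03125 + 0.015625 + 0.015625 + 0.0078125 + 0.00390625
= 0.3242
Since 0.3242 ≤ 1, prefix-free code exists


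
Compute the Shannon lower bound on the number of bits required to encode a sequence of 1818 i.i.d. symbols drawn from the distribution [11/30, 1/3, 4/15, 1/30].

Entropy H = 1.7311 bits/symbol
Minimum bits = H × n = 1.7311 × 1818
= 3147.18 bits


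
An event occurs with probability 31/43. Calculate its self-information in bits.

Information content I(x) = -log₂(p(x))
I = -log₂(31/43) = -log₂(0.7209)
I = 0.4721 bits


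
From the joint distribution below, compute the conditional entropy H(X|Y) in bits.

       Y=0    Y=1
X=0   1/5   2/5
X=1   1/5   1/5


H(X|Y) = Σ_y p(y) H(X|Y=y)
  p(Y=0) = 2/5, H(X|Y=0) = 1.0000
  p(Y=1) = 3/5, H(X|Y=1) = 0.9183
H(X|Y) = 0.4000×1.0000 + 0.6000×0.9183 = 0.9510 bits


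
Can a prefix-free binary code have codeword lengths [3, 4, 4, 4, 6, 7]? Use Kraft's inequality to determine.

Kraft inequality: Σ 2^(-l_i) ≤ 1 for prefix-free code
Calculating: 2^(-3) + 2^(-4) + 2^(-4) + 2^(-4) + 2^(-6) + 2^(-7)
= 0.125 + 0.0625 + 0.0625 + 0.0625 + 0.015625 + 0.0078125
= 0.3359
Since 0.3359 ≤ 1, prefix-free code exists


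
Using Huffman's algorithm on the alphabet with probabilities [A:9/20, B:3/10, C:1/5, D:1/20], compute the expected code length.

Huffman tree construction:
Combine smallest probabilities repeatedly
Resulting codes:
  A: 0 (length 1)
  B: 11 (length 2)
  C: 101 (length 3)
  D: 100 (length 3)
Average length = Σ p(s) × length(s) = 1.8000 bits


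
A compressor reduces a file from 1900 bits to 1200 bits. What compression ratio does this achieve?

Compression ratio = Original / Compressed
= 1900 / 1200 = 1.58:1


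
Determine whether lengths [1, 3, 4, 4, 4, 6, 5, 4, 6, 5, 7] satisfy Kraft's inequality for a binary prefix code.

Kraft inequality: Σ 2^(-l_i) ≤ 1 for prefix-free code
Calculating: 2^(-1) + 2^(-3) + 2^(-4) + 2^(-4) + 2^(-4) + 2^(-6) + 2^(-5) + 2^(-4) + 2^(-6) + 2^(-5) + 2^(-7)
= 0.5 + 0.125 + 0.0625 + 0.0625 + 0.0625 + 0.015625 + 0.03125 + 0.0625 + 0.015625 + 0.03125 + 0.0078125
= 0.9766
Since 0.9766 ≤ 1, prefix-free code exists


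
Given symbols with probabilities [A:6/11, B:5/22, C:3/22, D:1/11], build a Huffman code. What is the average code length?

Huffman tree construction:
Combine smallest probabilities repeatedly
Resulting codes:
  A: 1 (length 1)
  B: 00 (length 2)
  C: 011 (length 3)
  D: 010 (length 3)
Average length = Σ p(s) × length(s) = 1.6818 bits


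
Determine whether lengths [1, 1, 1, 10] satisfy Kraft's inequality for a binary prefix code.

Kraft inequality: Σ 2^(-l_i) ≤ 1 for prefix-free code
Calculating: 2^(-1) + 2^(-1) + 2^(-1) + 2^(-10)
= 0.5 + 0.5 + 0.5 + 0.0009765625
= 1.5010
Since 1.5010 > 1, prefix-free code does not exist


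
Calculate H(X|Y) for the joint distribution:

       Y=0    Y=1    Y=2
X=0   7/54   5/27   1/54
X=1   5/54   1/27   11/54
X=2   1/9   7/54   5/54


H(X|Y) = Σ_y p(y) H(X|Y=y)
  p(Y=0) = 1/3, H(X|Y=0) = 1.5715
  p(Y=1) = 19/54, H(X|Y=1) = 1.3600
  p(Y=2) = 17/54, H(X|Y=2) = 1.1661
H(X|Y) = 0.3333×1.5715 + 0.3519×1.3600 + 0.3148×1.1661 = 1.3695 bits


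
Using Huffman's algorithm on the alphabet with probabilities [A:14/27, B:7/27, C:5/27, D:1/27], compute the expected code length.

Huffman tree construction:
Combine smallest probabilities repeatedly
Resulting codes:
  A: 1 (length 1)
  B: 01 (length 2)
  C: 001 (length 3)
  D: 000 (length 3)
Average length = Σ p(s) × length(s) = 1.7037 bits


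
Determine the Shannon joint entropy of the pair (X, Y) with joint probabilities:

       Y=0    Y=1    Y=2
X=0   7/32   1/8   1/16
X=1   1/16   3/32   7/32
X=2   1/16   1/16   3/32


H(X,Y) = -Σ p(x,y) log₂ p(x,y)
  p(0,0)=7/32: -0.2188 × log₂(0.2188) = 0.4796
  p(0,1)=1/8: -0.1250 × log₂(0.1250) = 0.3750
  p(0,2)=1/16: -0.0625 × log₂(0.0625) = 0.2500
  p(1,0)=1/16: -0.0625 × log₂(0.0625) = 0.2500
  p(1,1)=3/32: -0.0938 × log₂(0.0938) = 0.3202
  p(1,2)=7/32: -0.2188 × log₂(0.2188) = 0.4796
  p(2,0)=1/16: -0.0625 × log₂(0.0625) = 0.2500
  p(2,1)=1/16: -0.0625 × log₂(0.0625) = 0.2500
  p(2,2)=3/32: -0.0938 × log₂(0.0938) = 0.3202
H(X,Y) = 2.9746 bits


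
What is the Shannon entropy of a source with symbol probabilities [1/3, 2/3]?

H(X) = -Σ p(x) log₂ p(x)
  -1/3 × log₂(1/3) = 0.5283
  -2/3 × log₂(2/3) = 0.3900
H(X) = 0.9183 bits


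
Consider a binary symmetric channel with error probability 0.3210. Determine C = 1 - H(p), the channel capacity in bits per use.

For BSC with error probability p:
C = 1 - H(p) where H(p) is binary entropy
H(0.3210) = -0.3210 × log₂(0.3210) - 0.6790 × log₂(0.6790)
H(p) = 0.9055
C = 1 - 0.9055 = 0.0945 bits/use


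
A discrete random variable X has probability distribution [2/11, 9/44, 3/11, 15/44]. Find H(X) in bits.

H(X) = -Σ p(x) log₂ p(x)
  -2/11 × log₂(2/11) = 0.4472
  -9/44 × log₂(9/44) = 0.4683
  -3/11 × log₂(3/11) = 0.5112
  -15/44 × log₂(15/44) = 0.5293
H(X) = 1.9560 bits


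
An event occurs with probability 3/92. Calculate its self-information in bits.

Information content I(x) = -log₂(p(x))
I = -log₂(3/92) = -log₂(0.0326)
I = 4.9386 bits


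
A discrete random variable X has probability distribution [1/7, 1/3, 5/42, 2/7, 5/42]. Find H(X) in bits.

H(X) = -Σ p(x) log₂ p(x)
  -1/7 × log₂(1/7) = 0.4011
  -1/3 × log₂(1/3) = 0.5283
  -5/42 × log₂(5/42) = 0.3655
  -2/7 × log₂(2/7) = 0.5164
  -5/42 × log₂(5/42) = 0.3655
H(X) = 2.1768 bits


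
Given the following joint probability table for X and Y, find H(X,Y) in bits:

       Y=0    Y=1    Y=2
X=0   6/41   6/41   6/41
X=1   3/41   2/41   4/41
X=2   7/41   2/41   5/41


H(X,Y) = -Σ p(x,y) log₂ p(x,y)
  p(0,0)=6/41: -0.1463 × log₂(0.1463) = 0.4057
  p(0,1)=6/41: -0.1463 × log₂(0.1463) = 0.4057
  p(0,2)=6/41: -0.1463 × log₂(0.1463) = 0.4057
  p(1,0)=3/41: -0.0732 × log₂(0.0732) = 0.2760
  p(1,1)=2/41: -0.0488 × log₂(0.0488) = 0.2126
  p(1,2)=4/41: -0.0976 × log₂(0.0976) = 0.3276
  p(2,0)=7/41: -0.1707 × log₂(0.1707) = 0.4354
  p(2,1)=2/41: -0.0488 × log₂(0.0488) = 0.2126
  p(2,2)=5/41: -0.1220 × log₂(0.1220) = 0.3702
H(X,Y) = 3.0516 bits


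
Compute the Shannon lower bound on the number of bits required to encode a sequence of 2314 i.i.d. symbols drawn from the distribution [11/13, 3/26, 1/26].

Entropy H = 0.7442 bits/symbol
Minimum bits = H × n = 0.7442 × 2314
= 1722.07 bits


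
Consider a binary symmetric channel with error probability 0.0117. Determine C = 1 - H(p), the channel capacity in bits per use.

For BSC with error probability p:
C = 1 - H(p) where H(p) is binary entropy
H(0.0117) = -0.0117 × log₂(0.0117) - 0.9883 × log₂(0.9883)
H(p) = 0.0919
C = 1 - 0.0919 = 0.9081 bits/use


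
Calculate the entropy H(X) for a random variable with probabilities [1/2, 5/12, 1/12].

H(X) = -Σ p(x) log₂ p(x)
  -1/2 × log₂(1/2) = 0.5000
  -5/12 × log₂(5/12) = 0.5263
  -1/12 × log₂(1/12) = 0.2987
H(X) = 1.3250 bits


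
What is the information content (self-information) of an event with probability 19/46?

Information content I(x) = -log₂(p(x))
I = -log₂(19/46) = -log₂(0.4130)
I = 1.2756 bits


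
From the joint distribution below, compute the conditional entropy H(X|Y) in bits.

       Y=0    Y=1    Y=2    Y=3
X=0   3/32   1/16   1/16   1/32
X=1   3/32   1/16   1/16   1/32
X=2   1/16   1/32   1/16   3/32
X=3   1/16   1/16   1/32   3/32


H(X|Y) = Σ_y p(y) H(X|Y=y)
  p(Y=0) = 5/16, H(X|Y=0) = 1.9710
  p(Y=1) = 7/32, H(X|Y=1) = 1.9502
  p(Y=2) = 7/32, H(X|Y=2) = 1.9502
  p(Y=3) = 1/4, H(X|Y=3) = 1.8113
H(X|Y) = 0.3125×1.9710 + 0.2188×1.9502 + 0.2188×1.9502 + 0.2500×1.8113 = 1.9220 bits


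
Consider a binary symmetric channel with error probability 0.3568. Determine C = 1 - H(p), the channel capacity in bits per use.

For BSC with error probability p:
C = 1 - H(p) where H(p) is binary entropy
H(0.3568) = -0.3568 × log₂(0.3568) - 0.6432 × log₂(0.6432)
H(p) = 0.9400
C = 1 - 0.9400 = 0.0600 bits/use


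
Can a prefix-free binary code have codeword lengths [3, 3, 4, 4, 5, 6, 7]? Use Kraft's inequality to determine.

Kraft inequality: Σ 2^(-l_i) ≤ 1 for prefix-free code
Calculating: 2^(-3) + 2^(-3) + 2^(-4) + 2^(-4) + 2^(-5) + 2^(-6) + 2^(-7)
= 0.125 + 0.125 + 0.0625 + 0.0625 + 0.03125 + 0.015625 + 0.0078125
= 0.4297
Since 0.4297 ≤ 1, prefix-free code exists


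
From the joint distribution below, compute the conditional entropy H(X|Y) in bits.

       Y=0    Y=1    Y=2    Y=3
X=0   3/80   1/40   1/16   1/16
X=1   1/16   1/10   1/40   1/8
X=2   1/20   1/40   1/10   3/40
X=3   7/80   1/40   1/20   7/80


H(X|Y) = Σ_y p(y) H(X|Y=y)
  p(Y=0) = 19/80, H(X|Y=0) = 1.9313
  p(Y=1) = 7/40, H(X|Y=1) = 1.6645
  p(Y=2) = 19/80, H(X|Y=2) = 1.8474
  p(Y=3) = 7/20, H(X|Y=3) = 1.9506
H(X|Y) = 0.2375×1.9313 + 0.1750×1.6645 + 0.2375×1.8474 + 0.3500×1.9506 = 1.8714 bits


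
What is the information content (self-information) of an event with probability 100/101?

Information content I(x) = -log₂(p(x))
I = -log₂(100/101) = -log₂(0.9901)
I = 0.0144 bits


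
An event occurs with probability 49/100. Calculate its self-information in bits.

Information content I(x) = -log₂(p(x))
I = -log₂(49/100) = -log₂(0.4900)
I = 1.0291 bits


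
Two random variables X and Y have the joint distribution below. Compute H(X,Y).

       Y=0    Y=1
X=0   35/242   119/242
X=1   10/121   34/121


H(X,Y) = -Σ p(x,y) log₂ p(x,y)
  p(0,0)=35/242: -0.1446 × log₂(0.1446) = 0.4035
  p(0,1)=119/242: -0.4917 × log₂(0.4917) = 0.5036
  p(1,0)=10/121: -0.0826 × log₂(0.0826) = 0.2973
  p(1,1)=34/121: -0.2810 × log₂(0.2810) = 0.5146
H(X,Y) = 1.7189 bits


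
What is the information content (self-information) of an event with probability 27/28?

Information content I(x) = -log₂(p(x))
I = -log₂(27/28) = -log₂(0.9643)
I = 0.0525 bits


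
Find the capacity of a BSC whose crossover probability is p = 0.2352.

For BSC with error probability p:
C = 1 - H(p) where H(p) is binary entropy
H(0.2352) = -0.2352 × log₂(0.2352) - 0.7648 × log₂(0.7648)
H(p) = 0.7870
C = 1 - 0.7870 = 0.2130 bits/use


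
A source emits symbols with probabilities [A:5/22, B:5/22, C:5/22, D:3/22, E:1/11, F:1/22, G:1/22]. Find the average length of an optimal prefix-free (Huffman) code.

Huffman tree construction:
Combine smallest probabilities repeatedly
Resulting codes:
  A: 00 (length 2)
  B: 01 (length 2)
  C: 10 (length 2)
  D: 110 (length 3)
  E: 1110 (length 4)
  F: 11110 (length 5)
  G: 11111 (length 5)
Average length = Σ p(s) × length(s) = 2.5909 bits


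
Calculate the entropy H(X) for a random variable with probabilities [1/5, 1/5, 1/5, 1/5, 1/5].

H(X) = -Σ p(x) log₂ p(x)
  -1/5 × log₂(1/5) = 0.4644
  -1/5 × log₂(1/5) = 0.4644
  -1/5 × log₂(1/5) = 0.4644
  -1/5 × log₂(1/5) = 0.4644
  -1/5 × log₂(1/5) = 0.4644
H(X) = 2.3219 bits


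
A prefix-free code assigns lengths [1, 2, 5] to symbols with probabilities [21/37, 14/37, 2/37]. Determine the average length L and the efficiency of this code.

Average length L = Σ p_i × l_i = 1.5946 bits
Entropy H = 1.2218 bits
Efficiency η = H/L × 100% = 76.62%


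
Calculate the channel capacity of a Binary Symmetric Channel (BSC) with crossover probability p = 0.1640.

For BSC with error probability p:
C = 1 - H(p) where H(p) is binary entropy
H(0.1640) = -0.1640 × log₂(0.1640) - 0.8360 × log₂(0.8360)
H(p) = 0.6438
C = 1 - 0.6438 = 0.3562 bits/use
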